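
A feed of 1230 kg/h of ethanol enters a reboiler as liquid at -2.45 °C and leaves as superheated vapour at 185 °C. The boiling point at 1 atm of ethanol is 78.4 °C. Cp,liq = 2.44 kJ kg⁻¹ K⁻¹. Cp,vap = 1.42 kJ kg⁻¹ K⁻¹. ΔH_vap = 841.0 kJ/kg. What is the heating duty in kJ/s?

Q = 406 kJ/s

liquid -2.45→78.4 °C: 197.27 kJ/kg
vaporisation at 78.4 °C: 841 kJ/kg
vapour 78.4→185 °C: 151.37 kJ/kg
Δh = 197.27 + 841 + 151.37 = 1189.6 kJ/kg
Q = ṁ·Δh = 1230 kg/h × 1189.6 kJ/kg = 1.4633e+06 kJ/h
|Q| = 406.46 kW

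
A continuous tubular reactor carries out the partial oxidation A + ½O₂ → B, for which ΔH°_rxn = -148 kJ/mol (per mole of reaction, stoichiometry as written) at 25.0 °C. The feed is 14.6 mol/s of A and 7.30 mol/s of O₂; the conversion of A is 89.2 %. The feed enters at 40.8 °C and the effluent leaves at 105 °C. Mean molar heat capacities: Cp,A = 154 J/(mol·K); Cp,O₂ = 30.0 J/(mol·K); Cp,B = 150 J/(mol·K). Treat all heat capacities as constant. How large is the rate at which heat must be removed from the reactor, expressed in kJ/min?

Extent of reaction ξ = 0.892 × 14.6 = 13.023 mol/s
Reaction term: ξ·ΔH°_rxn = 13.023 × -148 = -1927.4 kJ/s
Sensible, feed 40.8→25 °C: -38.985 kJ/s
Outlet flows (mol/s): A 1.5768, O₂ 0.7884, B 13.023
Sensible, products 25→105 °C: 177.6 kJ/s
Q = ΔH = -1788.8 kJ/s = -1788.8 kW
Heat removed = 107330 kJ/min

Q_out = 107000 kJ/min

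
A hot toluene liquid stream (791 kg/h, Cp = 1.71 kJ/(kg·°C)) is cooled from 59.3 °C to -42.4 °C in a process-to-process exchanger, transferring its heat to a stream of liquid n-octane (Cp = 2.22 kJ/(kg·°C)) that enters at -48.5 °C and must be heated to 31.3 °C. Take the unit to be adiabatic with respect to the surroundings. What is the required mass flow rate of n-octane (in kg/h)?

Heat released by hot stream: Q = 791 × 1.71 × (59.3 − -42.4) = 137560 kJ/h
Energy balance on cold side (adiabatic exchanger): Q = ṁ_c·Cp_c·(T_c,out − T_c,in)
ṁ_c = 137560 / [2.22 × (31.3 − -48.5)] = 776.49 kg/h

ṁ_c = 776 kg/h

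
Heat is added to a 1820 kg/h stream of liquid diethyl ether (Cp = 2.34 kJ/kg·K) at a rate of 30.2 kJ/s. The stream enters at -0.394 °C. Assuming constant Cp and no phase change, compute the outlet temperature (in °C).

Q = 30.2 kJ/s = 108720 kJ/h
ΔT = Q/(ṁ·Cp) = 108720/(1820×2.34) = 25.528 K
T_out = -0.394 + 25.528 = 25.134 °C

T_out = 25.1 °C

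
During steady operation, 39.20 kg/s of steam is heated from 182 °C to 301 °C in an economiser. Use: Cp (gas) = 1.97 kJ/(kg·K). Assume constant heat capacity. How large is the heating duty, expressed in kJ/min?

Q = 551000 kJ/min

Q = ṁ·Cp·ΔT = 39.20 × 1.97 × (301 − 182) = 9189.7 kJ/s
Heating duty = 551380 kJ/min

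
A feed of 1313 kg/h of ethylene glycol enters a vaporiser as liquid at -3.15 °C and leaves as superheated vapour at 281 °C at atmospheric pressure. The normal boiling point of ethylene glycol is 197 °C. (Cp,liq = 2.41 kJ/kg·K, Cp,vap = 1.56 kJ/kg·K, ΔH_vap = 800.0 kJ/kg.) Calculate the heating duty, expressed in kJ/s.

liquid -3.15→197 °C: 482.36 kJ/kg
vaporisation at 197 °C: 800 kJ/kg
vapour 197→281 °C: 131.04 kJ/kg
Δh = 482.36 + 800 + 131.04 = 1413.4 kJ/kg
Q = ṁ·Δh = 1313 kg/h × 1413.4 kJ/kg = 1.8558e+06 kJ/h
|Q| = 515.5 kW

Q = 515 kJ/s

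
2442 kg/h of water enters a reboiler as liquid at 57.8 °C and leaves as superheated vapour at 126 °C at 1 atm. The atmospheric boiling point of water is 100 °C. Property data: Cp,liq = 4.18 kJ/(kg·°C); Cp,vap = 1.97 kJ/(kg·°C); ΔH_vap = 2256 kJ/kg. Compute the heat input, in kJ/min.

liquid 57.8→100 °C: 176.4 kJ/kg
vaporisation at 100 °C: 2256 kJ/kg
vapour 100→126 °C: 51.22 kJ/kg
Δh = 176.4 + 2256 + 51.22 = 2483.6 kJ/kg
Q = ṁ·Δh = 2442 kg/h × 2483.6 kJ/kg = 6.065e+06 kJ/h
|Q| = 1684.7 kW = 101080 kJ/min

Q = 101000 kJ/min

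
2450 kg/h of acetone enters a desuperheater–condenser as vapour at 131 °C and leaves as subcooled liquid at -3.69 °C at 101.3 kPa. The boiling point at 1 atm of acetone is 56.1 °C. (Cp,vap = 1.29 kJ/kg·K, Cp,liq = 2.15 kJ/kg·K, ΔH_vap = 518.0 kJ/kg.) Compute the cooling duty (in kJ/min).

Q_c = 30300 kJ/min

vapour 131→56.1 °C: -96.621 kJ/kg
condensation at 56.1 °C: -518 kJ/kg
liquid 56.1→-3.69 °C: -128.55 kJ/kg
Δh = -96.621 + -518 + -128.55 = -743.17 kJ/kg
Q = ṁ·Δh = 2450 kg/h × -743.17 kJ/kg = -1.8208e+06 kJ/h
|Q| = 505.77 kW = 30346 kJ/min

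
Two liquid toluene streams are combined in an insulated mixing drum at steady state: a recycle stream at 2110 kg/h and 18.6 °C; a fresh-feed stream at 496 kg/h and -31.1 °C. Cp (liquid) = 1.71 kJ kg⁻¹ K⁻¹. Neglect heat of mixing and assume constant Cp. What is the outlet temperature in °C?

T_out = 9.14 °C

Energy balance with Q = 0: Σ ṁᵢCp,ᵢ(T_out − Tᵢ) = 0
Σ ṁᵢCp,ᵢTᵢ = 2110×1.71×18.6 + 496×1.71×-31.1 = 40733
Σ ṁᵢCp,ᵢ = 2110×1.71 + 496×1.71 = 4456.3
T_out = 40733 / 4456.3 = 9.1406 °C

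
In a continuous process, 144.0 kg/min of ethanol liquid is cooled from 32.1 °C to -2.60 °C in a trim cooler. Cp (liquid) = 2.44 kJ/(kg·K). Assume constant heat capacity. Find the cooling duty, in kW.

Q_c = 203 kW

Q = ṁ·Cp·ΔT = 144.0 × 2.44 × (-2.60 − 32.1) = -12192 kJ/min
Converting: 12192 / 60 s = 203.2 kW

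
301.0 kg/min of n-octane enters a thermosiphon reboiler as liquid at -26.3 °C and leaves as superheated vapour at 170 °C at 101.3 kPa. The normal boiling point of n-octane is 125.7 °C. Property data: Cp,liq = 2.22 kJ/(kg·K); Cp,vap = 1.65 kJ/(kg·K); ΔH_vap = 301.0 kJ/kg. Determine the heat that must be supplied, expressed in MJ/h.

liquid -26.3→125.7 °C: 337.44 kJ/kg
vaporisation at 125.7 °C: 301 kJ/kg
vapour 125.7→170 °C: 73.095 kJ/kg
Δh = 337.44 + 301 + 73.095 = 711.54 kJ/kg
Q = ṁ·Δh = 301.0 kg/min × 711.54 kJ/kg = 214170 kJ/min
|Q| = 3569.5 kW = 12850 MJ/h

Q = 12900 MJ/h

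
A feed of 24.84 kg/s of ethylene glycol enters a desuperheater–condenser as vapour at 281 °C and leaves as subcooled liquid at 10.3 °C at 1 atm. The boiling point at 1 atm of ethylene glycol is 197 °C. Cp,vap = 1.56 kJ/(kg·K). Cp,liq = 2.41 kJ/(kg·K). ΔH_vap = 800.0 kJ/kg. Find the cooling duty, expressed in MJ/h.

vapour 281→197 °C: -131.04 kJ/kg
condensation at 197 °C: -800 kJ/kg
liquid 197→10.3 °C: -449.95 kJ/kg
Δh = -131.04 + -800 + -449.95 = -1381 kJ/kg
Q = ṁ·Δh = 24.84 kg/s × -1381 kJ/kg = -34304 kJ/s
|Q| = 34304 kW = 123490 MJ/h

Q_c = 123000 MJ/h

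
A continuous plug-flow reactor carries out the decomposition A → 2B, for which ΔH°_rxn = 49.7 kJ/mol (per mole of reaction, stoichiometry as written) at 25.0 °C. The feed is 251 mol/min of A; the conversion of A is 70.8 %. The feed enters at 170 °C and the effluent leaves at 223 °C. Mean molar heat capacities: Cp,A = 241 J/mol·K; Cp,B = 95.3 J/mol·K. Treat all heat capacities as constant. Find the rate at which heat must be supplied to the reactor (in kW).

Extent of reaction ξ = 0.708 × 251 = 177.71 mol/min
Reaction term: ξ·ΔH°_rxn = 177.71 × 49.7 = 8832.1 kJ/min
Sensible, feed 170→25 °C: -8771.2 kJ/min
Outlet flows (mol/min): A 73.292, B 355.42
Sensible, products 25→223 °C: 10204 kJ/min
Q = ΔH = 10265 kJ/min = 171.08 kW
Heat supplied = 171.08 kW

Q_in = 171 kW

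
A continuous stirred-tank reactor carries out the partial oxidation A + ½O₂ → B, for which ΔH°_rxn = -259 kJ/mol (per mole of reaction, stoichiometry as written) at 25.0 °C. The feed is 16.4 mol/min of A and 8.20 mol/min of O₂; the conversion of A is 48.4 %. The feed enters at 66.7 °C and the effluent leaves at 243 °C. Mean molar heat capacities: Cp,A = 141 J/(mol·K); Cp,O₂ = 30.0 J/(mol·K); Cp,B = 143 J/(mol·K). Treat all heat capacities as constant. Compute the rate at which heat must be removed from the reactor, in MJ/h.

Q_out = 97.6 MJ/h

Extent of reaction ξ = 0.484 × 16.4 = 7.9376 mol/min
Reaction term: ξ·ΔH°_rxn = 7.9376 × -259 = -2055.8 kJ/min
Sensible, feed 66.7→25 °C: -106.69 kJ/min
Outlet flows (mol/min): A 8.4624, O₂ 4.2312, B 7.9376
Sensible, products 25→243 °C: 535.24 kJ/min
Q = ΔH = -1627.3 kJ/min = -27.121 kW
Heat removed = 97.637 MJ/h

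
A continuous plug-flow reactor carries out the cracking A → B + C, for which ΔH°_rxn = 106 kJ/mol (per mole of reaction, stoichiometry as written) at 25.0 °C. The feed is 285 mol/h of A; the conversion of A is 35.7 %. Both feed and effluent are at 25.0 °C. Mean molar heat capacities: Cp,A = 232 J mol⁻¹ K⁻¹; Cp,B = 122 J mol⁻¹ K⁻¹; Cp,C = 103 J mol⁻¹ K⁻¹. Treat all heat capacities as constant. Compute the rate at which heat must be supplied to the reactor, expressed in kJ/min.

Q_in = 180 kJ/min

Extent of reaction ξ = 0.357 × 285 = 101.74 mol/h
Reaction term: ξ·ΔH°_rxn = 101.74 × 106 = 10785 kJ/h
Q = ΔH = 10785 kJ/h = 2.9958 kW
Heat supplied = 179.75 kJ/min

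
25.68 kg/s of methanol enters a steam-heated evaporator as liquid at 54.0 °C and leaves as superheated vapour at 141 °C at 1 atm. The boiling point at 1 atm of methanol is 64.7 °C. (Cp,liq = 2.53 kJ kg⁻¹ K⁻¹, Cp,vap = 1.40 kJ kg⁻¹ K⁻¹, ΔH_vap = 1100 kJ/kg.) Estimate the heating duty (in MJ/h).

liquid 54.0→64.7 °C: 27.071 kJ/kg
vaporisation at 64.7 °C: 1100 kJ/kg
vapour 64.7→141 °C: 106.82 kJ/kg
Δh = 27.071 + 1100 + 106.82 = 1233.9 kJ/kg
Q = ṁ·Δh = 25.68 kg/s × 1233.9 kJ/kg = 31686 kJ/s
|Q| = 31686 kW = 114070 MJ/h

Q = 114000 MJ/h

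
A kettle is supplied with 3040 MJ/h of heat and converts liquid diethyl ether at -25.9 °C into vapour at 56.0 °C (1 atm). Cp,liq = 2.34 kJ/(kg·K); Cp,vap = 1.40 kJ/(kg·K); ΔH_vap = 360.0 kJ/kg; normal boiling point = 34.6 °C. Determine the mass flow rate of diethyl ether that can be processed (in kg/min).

Δh = 2.34×(34.6−-25.9) + 360.0 + 1.40×(56.0−34.6) = 531.53 kJ/kg
Q = 3040 MJ/h = 844.44 kJ/s = 50667 kJ/min
ṁ = Q/Δh = 50667 / 531.53 = 95.322 kg/min

ṁ = 95.3 kg/min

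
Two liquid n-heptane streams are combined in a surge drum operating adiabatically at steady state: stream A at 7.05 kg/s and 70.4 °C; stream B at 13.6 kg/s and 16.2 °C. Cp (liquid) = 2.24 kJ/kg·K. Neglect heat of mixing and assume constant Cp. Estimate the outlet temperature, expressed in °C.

No heat crosses the boundary, so H_out = H_in.
Σ ṁᵢCp,ᵢTᵢ = 7.05×2.24×70.4 + 13.6×2.24×16.2 = 1605.3
Σ ṁᵢCp,ᵢ = 7.05×2.24 + 13.6×2.24 = 46.256
T_out = 1605.3 / 46.256 = 34.704 °C

T_out = 34.7 °C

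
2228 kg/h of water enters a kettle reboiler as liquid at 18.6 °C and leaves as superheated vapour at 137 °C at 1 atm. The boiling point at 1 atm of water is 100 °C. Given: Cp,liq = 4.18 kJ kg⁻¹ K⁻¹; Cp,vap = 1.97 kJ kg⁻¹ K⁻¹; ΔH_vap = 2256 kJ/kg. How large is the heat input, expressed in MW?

Q = 1.65 MW

liquid 18.6→100 °C: 340.25 kJ/kg
vaporisation at 100 °C: 2256 kJ/kg
vapour 100→137 °C: 72.89 kJ/kg
Δh = 340.25 + 2256 + 72.89 = 2669.1 kJ/kg
Q = ṁ·Δh = 2228 kg/h × 2669.1 kJ/kg = 5.9468e+06 kJ/h
|Q| = 1651.9 kW = 1.6519 MW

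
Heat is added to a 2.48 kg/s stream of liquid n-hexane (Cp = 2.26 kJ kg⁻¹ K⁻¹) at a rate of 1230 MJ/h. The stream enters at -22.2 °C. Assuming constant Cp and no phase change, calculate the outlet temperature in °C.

T_out = 38.8 °C

Q = 1230 MJ/h = 341.67 kJ/s
ΔT = Q/(ṁ·Cp) = 341.67/(2.48×2.26) = 60.96 K
T_out = -22.2 + 60.96 = 38.76 °C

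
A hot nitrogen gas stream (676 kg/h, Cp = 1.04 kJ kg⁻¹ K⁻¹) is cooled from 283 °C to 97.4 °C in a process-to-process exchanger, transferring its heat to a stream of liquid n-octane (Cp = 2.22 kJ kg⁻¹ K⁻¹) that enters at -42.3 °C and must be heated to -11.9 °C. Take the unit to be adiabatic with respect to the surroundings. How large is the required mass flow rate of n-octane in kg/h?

ṁ_c = 1930 kg/h

Heat released by hot stream: Q = 676 × 1.04 × (283 − 97.4) = 130480 kJ/h
Energy balance on cold side (adiabatic exchanger): Q = ṁ_c·Cp_c·(T_c,out − T_c,in)
ṁ_c = 130480 / [2.22 × (-11.9 − -42.3)] = 1933.4 kg/h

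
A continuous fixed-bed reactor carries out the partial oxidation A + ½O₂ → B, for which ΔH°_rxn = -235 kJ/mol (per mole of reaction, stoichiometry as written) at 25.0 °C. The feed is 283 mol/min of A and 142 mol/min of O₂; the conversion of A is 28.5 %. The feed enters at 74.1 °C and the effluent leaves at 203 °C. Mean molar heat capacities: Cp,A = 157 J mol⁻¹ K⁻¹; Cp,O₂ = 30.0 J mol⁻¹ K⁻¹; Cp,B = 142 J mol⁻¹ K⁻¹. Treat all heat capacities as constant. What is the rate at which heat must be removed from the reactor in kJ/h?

Q_out = 787000 kJ/h

Extent of reaction ξ = 0.285 × 283 = 80.655 mol/min
Reaction term: ξ·ΔH°_rxn = 80.655 × -235 = -18954 kJ/min
Sensible, feed 74.1→25 °C: -2390.7 kJ/min
Outlet flows (mol/min): A 202.35, O₂ 101.67, B 80.655
Sensible, products 25→203 °C: 8236.3 kJ/min
Q = ΔH = -13108 kJ/min = -218.47 kW
Heat removed = 786500 kJ/h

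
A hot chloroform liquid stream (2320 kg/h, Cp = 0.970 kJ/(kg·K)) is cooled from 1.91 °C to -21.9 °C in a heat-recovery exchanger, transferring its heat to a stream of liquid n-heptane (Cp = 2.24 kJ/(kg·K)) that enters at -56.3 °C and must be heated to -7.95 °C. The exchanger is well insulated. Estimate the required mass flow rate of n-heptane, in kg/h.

ṁ_c = 495 kg/h

Heat released by hot stream: Q = 2320 × 0.970 × (1.91 − -21.9) = 53582 kJ/h
Energy balance on cold side (adiabatic exchanger): Q = ṁ_c·Cp_c·(T_c,out − T_c,in)
ṁ_c = 53582 / [2.24 × (-7.95 − -56.3)] = 494.74 kg/h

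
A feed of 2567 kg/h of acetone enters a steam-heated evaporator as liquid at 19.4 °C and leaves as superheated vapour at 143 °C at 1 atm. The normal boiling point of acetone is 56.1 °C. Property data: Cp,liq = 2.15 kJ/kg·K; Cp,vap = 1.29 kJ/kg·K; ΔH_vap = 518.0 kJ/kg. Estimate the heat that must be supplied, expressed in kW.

liquid 19.4→56.1 °C: 78.905 kJ/kg
vaporisation at 56.1 °C: 518 kJ/kg
vapour 56.1→143 °C: 112.1 kJ/kg
Δh = 78.905 + 518 + 112.1 = 709.01 kJ/kg
Q = ṁ·Δh = 2567 kg/h × 709.01 kJ/kg = 1.82e+06 kJ/h
|Q| = 505.56 kW

Q = 506 kW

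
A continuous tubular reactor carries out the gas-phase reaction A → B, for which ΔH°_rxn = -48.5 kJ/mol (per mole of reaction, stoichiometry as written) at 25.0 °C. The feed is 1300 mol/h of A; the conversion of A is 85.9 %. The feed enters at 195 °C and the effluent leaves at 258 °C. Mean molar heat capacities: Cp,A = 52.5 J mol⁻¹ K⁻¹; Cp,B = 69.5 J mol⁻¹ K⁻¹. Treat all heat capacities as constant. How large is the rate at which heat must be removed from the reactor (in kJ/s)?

Q_out = 12.6 kJ/s

Extent of reaction ξ = 0.859 × 1300 = 1116.7 mol/h
Reaction term: ξ·ΔH°_rxn = 1116.7 × -48.5 = -54160 kJ/h
Sensible, feed 195→25 °C: -11602 kJ/h
Outlet flows (mol/h): A 183.3, B 1116.7
Sensible, products 25→258 °C: 20325 kJ/h
Q = ΔH = -45437 kJ/h = -12.621 kW
Heat removed = 12.621 kJ/s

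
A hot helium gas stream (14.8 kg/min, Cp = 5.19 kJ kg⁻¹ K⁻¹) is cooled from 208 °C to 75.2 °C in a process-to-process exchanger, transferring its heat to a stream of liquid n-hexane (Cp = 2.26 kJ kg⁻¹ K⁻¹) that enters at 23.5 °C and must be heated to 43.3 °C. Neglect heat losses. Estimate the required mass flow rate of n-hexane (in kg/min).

ṁ_c = 228 kg/min

Heat released by hot stream: Q = 14.8 × 5.19 × (208 − 75.2) = 10201 kJ/min
Energy balance on cold side (adiabatic exchanger): Q = ṁ_c·Cp_c·(T_c,out − T_c,in)
ṁ_c = 10201 / [2.26 × (43.3 − 23.5)] = 227.96 kg/min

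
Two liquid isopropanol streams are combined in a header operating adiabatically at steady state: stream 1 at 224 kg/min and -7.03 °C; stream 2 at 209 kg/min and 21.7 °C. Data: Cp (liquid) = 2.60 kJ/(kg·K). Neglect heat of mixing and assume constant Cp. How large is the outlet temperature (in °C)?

T_out = 6.84 °C

Adiabatic, steady state ⇒ Σ ṁᵢCp,ᵢ(T_out − Tᵢ) = 0
T_out = Σ ṁᵢCp,ᵢTᵢ / Σ ṁᵢCp,ᵢ
      = 7697.5 / 1125.8 = 6.8374 °C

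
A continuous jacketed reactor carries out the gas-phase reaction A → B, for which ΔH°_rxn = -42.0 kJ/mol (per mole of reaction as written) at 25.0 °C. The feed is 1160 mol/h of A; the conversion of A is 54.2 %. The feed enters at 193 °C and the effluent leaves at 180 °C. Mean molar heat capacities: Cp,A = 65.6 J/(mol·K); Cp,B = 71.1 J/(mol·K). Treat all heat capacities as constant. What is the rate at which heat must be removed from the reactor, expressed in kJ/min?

Q_out = 448 kJ/min

Extent of reaction ξ = 0.542 × 1160 = 628.72 mol/h
Reaction term: ξ·ΔH°_rxn = 628.72 × -42.0 = -26406 kJ/h
Sensible, feed 193→25 °C: -12784 kJ/h
Outlet flows (mol/h): A 531.28, B 628.72
Sensible, products 25→180 °C: 12331 kJ/h
Q = ΔH = -26860 kJ/h = -7.461 kW
Heat removed = 447.66 kJ/min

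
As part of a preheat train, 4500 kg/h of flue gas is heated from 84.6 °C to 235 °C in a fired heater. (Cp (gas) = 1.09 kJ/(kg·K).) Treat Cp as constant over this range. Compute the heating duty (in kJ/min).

Q = ṁ·Cp·ΔT = 4500 × 1.09 × (235 − 84.6) = 737710 kJ/h
Converting: 737710 / 3600 s = 204.92 kW
Heating duty = 12295 kJ/min

Q = 12300 kJ/min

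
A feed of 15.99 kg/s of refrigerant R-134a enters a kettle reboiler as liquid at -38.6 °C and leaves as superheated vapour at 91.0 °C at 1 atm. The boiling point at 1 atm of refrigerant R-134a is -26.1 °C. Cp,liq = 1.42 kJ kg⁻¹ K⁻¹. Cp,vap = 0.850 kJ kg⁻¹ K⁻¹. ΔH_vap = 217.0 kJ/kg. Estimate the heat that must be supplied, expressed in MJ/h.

liquid -38.6→-26.1 °C: 17.75 kJ/kg
vaporisation at -26.1 °C: 217 kJ/kg
vapour -26.1→91.0 °C: 99.535 kJ/kg
Δh = 17.75 + 217 + 99.535 = 334.28 kJ/kg
Q = ṁ·Δh = 15.99 kg/s × 334.28 kJ/kg = 5345.2 kJ/s
|Q| = 5345.2 kW = 19243 MJ/h

Q = 19200 MJ/h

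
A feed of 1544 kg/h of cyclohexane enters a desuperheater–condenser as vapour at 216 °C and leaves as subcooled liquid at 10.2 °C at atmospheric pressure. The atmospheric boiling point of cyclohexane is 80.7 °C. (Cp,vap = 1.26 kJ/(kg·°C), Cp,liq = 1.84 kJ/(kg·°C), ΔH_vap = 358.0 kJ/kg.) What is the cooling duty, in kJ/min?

vapour 216→80.7 °C: -170.48 kJ/kg
condensation at 80.7 °C: -358 kJ/kg
liquid 80.7→10.2 °C: -129.72 kJ/kg
Δh = -170.48 + -358 + -129.72 = -658.2 kJ/kg
Q = ṁ·Δh = 1544 kg/h × -658.2 kJ/kg = -1.0163e+06 kJ/h
|Q| = 282.29 kW = 16938 kJ/min

Q_c = 16900 kJ/min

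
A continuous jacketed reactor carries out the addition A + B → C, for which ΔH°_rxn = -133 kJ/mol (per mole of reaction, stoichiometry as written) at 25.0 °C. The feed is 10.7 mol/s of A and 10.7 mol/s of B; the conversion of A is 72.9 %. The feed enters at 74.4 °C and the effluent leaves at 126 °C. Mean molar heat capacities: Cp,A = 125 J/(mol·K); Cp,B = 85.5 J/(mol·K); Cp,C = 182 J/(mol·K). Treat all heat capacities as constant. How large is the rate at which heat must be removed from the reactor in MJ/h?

Q_out = 3400 MJ/h

Extent of reaction ξ = 0.729 × 10.7 = 7.8003 mol/s
Reaction term: ξ·ΔH°_rxn = 7.8003 × -133 = -1037.4 kJ/s
Sensible, feed 74.4→25 °C: -111.27 kJ/s
Outlet flows (mol/s): A 2.8997, B 2.8997, C 7.8003
Sensible, products 25→126 °C: 205.03 kJ/s
Q = ΔH = -943.67 kJ/s = -943.67 kW
Heat removed = 3397.2 MJ/h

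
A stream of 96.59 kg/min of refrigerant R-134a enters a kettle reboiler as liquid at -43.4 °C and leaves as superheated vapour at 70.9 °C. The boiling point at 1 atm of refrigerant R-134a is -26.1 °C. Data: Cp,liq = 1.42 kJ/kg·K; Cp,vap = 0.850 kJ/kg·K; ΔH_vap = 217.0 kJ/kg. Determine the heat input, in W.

Q = 522000 W

liquid -43.4→-26.1 °C: 24.566 kJ/kg
vaporisation at -26.1 °C: 217 kJ/kg
vapour -26.1→70.9 °C: 82.45 kJ/kg
Δh = 24.566 + 217 + 82.45 = 324.02 kJ/kg
Q = ṁ·Δh = 96.59 kg/min × 324.02 kJ/kg = 31297 kJ/min
|Q| = 521.61 kW = 521610 W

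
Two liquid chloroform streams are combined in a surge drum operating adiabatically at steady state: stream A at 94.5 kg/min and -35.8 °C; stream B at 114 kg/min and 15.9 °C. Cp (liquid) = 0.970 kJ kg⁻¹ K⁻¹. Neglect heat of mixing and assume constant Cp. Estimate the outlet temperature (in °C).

T_out = -7.53 °C

Adiabatic, steady state ⇒ Σ ṁᵢCp,ᵢ(T_out − Tᵢ) = 0
T_out = Σ ṁᵢCp,ᵢTᵢ / Σ ṁᵢCp,ᵢ
      = -1523.4 / 202.25 = -7.5324 °C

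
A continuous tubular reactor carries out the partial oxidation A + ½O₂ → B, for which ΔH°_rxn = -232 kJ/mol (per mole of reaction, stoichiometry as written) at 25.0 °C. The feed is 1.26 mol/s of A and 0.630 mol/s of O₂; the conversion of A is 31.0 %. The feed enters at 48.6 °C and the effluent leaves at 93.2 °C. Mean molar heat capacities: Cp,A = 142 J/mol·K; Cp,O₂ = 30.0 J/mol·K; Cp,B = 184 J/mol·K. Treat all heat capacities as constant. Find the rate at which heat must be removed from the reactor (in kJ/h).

Extent of reaction ξ = 0.310 × 1.26 = 0.3906 mol/s
Reaction term: ξ·ΔH°_rxn = 0.3906 × -232 = -90.619 kJ/s
Sensible, feed 48.6→25 °C: -4.6686 kJ/s
Outlet flows (mol/s): A 0.8694, O₂ 0.4347, B 0.3906
Sensible, products 25→93.2 °C: 14.211 kJ/s
Q = ΔH = -81.077 kJ/s = -81.077 kW
Heat removed = 291880 kJ/h

Q_out = 292000 kJ/h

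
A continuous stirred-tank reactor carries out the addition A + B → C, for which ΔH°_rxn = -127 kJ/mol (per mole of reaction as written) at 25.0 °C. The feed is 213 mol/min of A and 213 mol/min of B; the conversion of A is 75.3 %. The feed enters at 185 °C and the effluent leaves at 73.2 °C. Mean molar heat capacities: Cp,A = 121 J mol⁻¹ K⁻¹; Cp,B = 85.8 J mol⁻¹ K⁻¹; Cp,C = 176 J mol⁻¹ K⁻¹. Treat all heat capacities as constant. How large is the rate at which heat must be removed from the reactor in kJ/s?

Extent of reaction ξ = 0.753 × 213 = 160.39 mol/min
Reaction term: ξ·ΔH°_rxn = 160.39 × -127 = -20369 kJ/min
Sensible, feed 185→25 °C: -7047.7 kJ/min
Outlet flows (mol/min): A 52.611, B 52.611, C 160.39
Sensible, products 25→73.2 °C: 1885 kJ/min
Q = ΔH = -25532 kJ/min = -425.54 kW
Heat removed = 425.54 kJ/s

Q_out = 426 kJ/s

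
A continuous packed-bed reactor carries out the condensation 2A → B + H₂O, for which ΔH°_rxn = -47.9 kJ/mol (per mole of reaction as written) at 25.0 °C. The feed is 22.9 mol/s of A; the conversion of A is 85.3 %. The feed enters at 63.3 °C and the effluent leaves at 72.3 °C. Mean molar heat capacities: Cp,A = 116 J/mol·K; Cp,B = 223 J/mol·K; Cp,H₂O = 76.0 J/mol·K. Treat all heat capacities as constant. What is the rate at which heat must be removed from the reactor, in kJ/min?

Q_out = 24800 kJ/min

Extent of reaction ξ = 0.853 × 22.9 / 2 = 9.7668 mol/s
Reaction term: ξ·ΔH°_rxn = 9.7668 × -47.9 = -467.83 kJ/s
Sensible, feed 63.3→25 °C: -101.74 kJ/s
Outlet flows (mol/s): A 3.3663, B 9.7668, H₂O 9.7668
Sensible, products 25→72.3 °C: 156.6 kJ/s
Q = ΔH = -412.97 kJ/s = -412.97 kW
Heat removed = 24778 kJ/min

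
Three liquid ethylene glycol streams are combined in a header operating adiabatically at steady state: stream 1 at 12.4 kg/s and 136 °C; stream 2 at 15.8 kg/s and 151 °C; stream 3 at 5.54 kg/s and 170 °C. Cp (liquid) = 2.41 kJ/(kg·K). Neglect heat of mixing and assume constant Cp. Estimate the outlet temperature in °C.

Adiabatic, steady state ⇒ Σ ṁᵢCp,ᵢ(T_out − Tᵢ) = 0
T_out = Σ ṁᵢCp,ᵢTᵢ / Σ ṁᵢCp,ᵢ
      = 12084 / 81.313 = 148.61 °C

T_out = 149 °C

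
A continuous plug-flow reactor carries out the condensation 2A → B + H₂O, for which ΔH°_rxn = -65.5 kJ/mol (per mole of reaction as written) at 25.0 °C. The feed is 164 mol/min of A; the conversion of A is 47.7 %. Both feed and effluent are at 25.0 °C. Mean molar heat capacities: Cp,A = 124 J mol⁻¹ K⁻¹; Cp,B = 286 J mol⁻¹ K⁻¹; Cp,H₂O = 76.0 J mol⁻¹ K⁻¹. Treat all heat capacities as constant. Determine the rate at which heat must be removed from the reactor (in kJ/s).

Extent of reaction ξ = 0.477 × 164 / 2 = 39.114 mol/min
Reaction term: ξ·ΔH°_rxn = 39.114 × -65.5 = -2562 kJ/min
Q = ΔH = -2562 kJ/min = -42.699 kW
Heat removed = 42.699 kJ/s

Q_out = 42.7 kJ/s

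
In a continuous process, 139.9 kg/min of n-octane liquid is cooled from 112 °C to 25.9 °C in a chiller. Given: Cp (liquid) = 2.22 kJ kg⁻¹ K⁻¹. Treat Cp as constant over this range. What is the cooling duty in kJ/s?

Q_c = 446 kJ/s

Q = ṁ·Cp·ΔT = 139.9 × 2.22 × (25.9 − 112) = -26741 kJ/min
Converting: 26741 / 60 s = 445.68 kW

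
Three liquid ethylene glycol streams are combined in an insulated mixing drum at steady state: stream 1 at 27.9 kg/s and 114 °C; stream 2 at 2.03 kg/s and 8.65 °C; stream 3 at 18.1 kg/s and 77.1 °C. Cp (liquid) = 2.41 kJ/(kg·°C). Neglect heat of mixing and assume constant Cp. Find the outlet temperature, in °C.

T_out = 95.6 °C

No heat crosses the boundary, so H_out = H_in.
T_out = Σ ṁᵢCp,ᵢTᵢ / Σ ṁᵢCp,ᵢ
      = 11071 / 115.75 = 95.642 °C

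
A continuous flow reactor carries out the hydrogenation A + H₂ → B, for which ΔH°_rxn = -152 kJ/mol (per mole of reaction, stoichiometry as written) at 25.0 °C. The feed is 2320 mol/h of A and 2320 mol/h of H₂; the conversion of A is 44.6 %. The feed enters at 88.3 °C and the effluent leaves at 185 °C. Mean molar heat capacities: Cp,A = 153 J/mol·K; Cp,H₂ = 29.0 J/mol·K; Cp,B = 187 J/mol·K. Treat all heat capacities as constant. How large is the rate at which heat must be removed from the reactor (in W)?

Q_out = 32100 W

Extent of reaction ξ = 0.446 × 2320 = 1034.7 mol/h
Reaction term: ξ·ΔH°_rxn = 1034.7 × -152 = -157280 kJ/h
Sensible, feed 88.3→25 °C: -26728 kJ/h
Outlet flows (mol/h): A 1285.3, H₂ 1285.3, B 1034.7
Sensible, products 25→185 °C: 68386 kJ/h
Q = ΔH = -115620 kJ/h = -32.116 kW
Heat removed = 32116 W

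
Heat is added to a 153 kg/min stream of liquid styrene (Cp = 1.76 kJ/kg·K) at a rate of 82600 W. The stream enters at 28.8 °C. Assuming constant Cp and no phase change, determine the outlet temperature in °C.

T_out = 47.2 °C

Q = 82600 W = 4956 kJ/min
ΔT = Q/(ṁ·Cp) = 4956/(153×1.76) = 18.405 K
T_out = 28.8 + 18.405 = 47.205 °C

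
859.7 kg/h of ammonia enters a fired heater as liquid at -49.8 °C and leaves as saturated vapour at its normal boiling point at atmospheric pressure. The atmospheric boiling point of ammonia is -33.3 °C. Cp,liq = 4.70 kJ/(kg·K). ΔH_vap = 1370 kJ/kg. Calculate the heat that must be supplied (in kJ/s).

liquid -49.8→-33.3 °C: 77.55 kJ/kg
vaporisation at -33.3 °C: 1370 kJ/kg
Δh = 77.55 + 1370 = 1447.5 kJ/kg
Q = ṁ·Δh = 859.7 kg/h × 1447.5 kJ/kg = 1.2445e+06 kJ/h
|Q| = 345.68 kW

Q = 346 kJ/s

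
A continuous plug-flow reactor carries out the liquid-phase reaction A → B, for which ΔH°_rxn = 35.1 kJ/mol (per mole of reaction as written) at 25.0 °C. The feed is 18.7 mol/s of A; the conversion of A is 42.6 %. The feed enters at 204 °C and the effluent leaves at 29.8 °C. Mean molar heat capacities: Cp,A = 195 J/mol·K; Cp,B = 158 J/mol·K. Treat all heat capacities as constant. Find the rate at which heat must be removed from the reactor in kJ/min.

Extent of reaction ξ = 0.426 × 18.7 = 7.9662 mol/s
Reaction term: ξ·ΔH°_rxn = 7.9662 × 35.1 = 279.61 kJ/s
Sensible, feed 204→25 °C: -652.72 kJ/s
Outlet flows (mol/s): A 10.734, B 7.9662
Sensible, products 25→29.8 °C: 16.088 kJ/s
Q = ΔH = -357.02 kJ/s = -357.02 kW
Heat removed = 21421 kJ/min

Q_out = 21400 kJ/min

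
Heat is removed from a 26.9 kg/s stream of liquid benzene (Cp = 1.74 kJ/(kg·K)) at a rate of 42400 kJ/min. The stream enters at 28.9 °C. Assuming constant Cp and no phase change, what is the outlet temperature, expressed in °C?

T_out = 13.8 °C

Q = 42400 kJ/min = 706.67 kJ/s
ΔT = Q/(ṁ·Cp) = 706.67/(26.9×1.74) = 15.098 K
T_out = 28.9 − 15.098 = 13.802 °C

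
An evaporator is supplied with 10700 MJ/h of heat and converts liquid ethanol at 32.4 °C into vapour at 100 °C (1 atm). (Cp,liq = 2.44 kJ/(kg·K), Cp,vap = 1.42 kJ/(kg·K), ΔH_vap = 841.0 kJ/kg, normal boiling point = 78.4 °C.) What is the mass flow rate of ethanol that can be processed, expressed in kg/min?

ṁ = 181 kg/min

Δh = 2.44×(78.4−32.4) + 841.0 + 1.42×(100−78.4) = 983.91 kJ/kg
Q = 10700 MJ/h = 2972.2 kJ/s = 178330 kJ/min
ṁ = Q/Δh = 178330 / 983.91 = 181.25 kg/min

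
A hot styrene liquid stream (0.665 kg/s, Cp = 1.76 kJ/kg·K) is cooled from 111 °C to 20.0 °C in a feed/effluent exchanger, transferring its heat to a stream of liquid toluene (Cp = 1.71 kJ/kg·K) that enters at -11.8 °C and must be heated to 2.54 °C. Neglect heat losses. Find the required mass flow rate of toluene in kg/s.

ṁ_c = 4.34 kg/s

Heat released by hot stream: Q = 0.665 × 1.76 × (111 − 20.0) = 106.51 kJ/s
Energy balance on cold side (adiabatic exchanger): Q = ṁ_c·Cp_c·(T_c,out − T_c,in)
ṁ_c = 106.51 / [1.71 × (2.54 − -11.8)] = 4.3434 kg/s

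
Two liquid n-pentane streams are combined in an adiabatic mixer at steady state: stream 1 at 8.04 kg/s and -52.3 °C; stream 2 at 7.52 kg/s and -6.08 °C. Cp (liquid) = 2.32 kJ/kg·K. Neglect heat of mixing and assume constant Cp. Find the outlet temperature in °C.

T_out = -30.0 °C

Adiabatic, steady state ⇒ Σ ṁᵢCp,ᵢ(T_out − Tᵢ) = 0
Σ ṁᵢCp,ᵢTᵢ = 8.04×2.32×-52.3 + 7.52×2.32×-6.08 = -1081.6
Σ ṁᵢCp,ᵢ = 8.04×2.32 + 7.52×2.32 = 36.099
T_out = -1081.6 / 36.099 = -29.962 °C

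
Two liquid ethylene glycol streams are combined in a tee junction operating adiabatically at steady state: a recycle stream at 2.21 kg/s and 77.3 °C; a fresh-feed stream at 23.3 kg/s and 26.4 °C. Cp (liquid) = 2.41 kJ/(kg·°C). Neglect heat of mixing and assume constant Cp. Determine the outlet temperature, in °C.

Adiabatic, steady state ⇒ Σ ṁᵢCp,ᵢ(T_out − Tᵢ) = 0
Σ ṁᵢCp,ᵢTᵢ = 2.21×2.41×77.3 + 23.3×2.41×26.4 = 1894.1
Σ ṁᵢCp,ᵢ = 2.21×2.41 + 23.3×2.41 = 61.479
T_out = 1894.1 / 61.479 = 30.81 °C

T_out = 30.8 °C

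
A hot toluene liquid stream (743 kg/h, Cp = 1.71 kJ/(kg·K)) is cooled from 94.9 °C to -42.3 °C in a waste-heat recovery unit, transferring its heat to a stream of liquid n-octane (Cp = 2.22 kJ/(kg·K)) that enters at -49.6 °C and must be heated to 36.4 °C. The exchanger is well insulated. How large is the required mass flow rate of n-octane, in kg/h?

Heat released by hot stream: Q = 743 × 1.71 × (94.9 − -42.3) = 174320 kJ/h
Energy balance on cold side (adiabatic exchanger): Q = ṁ_c·Cp_c·(T_c,out − T_c,in)
ṁ_c = 174320 / [2.22 × (36.4 − -49.6)] = 913.04 kg/h

ṁ_c = 913 kg/h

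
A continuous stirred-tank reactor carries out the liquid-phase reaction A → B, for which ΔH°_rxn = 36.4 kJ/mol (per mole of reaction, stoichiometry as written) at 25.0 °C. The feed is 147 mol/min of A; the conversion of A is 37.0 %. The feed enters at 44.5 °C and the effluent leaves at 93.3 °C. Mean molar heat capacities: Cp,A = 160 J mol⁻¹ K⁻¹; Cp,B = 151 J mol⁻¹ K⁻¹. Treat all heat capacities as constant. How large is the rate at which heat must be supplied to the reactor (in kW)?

Extent of reaction ξ = 0.370 × 147 = 54.39 mol/min
Reaction term: ξ·ΔH°_rxn = 54.39 × 36.4 = 1979.8 kJ/min
Sensible, feed 44.5→25 °C: -458.64 kJ/min
Outlet flows (mol/min): A 92.61, B 54.39
Sensible, products 25→93.3 °C: 1573 kJ/min
Q = ΔH = 3094.1 kJ/min = 51.569 kW
Heat supplied = 51.569 kW

Q_in = 51.6 kW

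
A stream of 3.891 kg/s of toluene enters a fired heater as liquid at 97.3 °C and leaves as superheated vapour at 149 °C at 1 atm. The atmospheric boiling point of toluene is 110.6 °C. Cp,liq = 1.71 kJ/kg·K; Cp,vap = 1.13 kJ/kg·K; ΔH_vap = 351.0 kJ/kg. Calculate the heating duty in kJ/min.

liquid 97.3→110.6 °C: 22.743 kJ/kg
vaporisation at 110.6 °C: 351 kJ/kg
vapour 110.6→149 °C: 43.392 kJ/kg
Δh = 22.743 + 351 + 43.392 = 417.13 kJ/kg
Q = ṁ·Δh = 3.891 kg/s × 417.13 kJ/kg = 1623.1 kJ/s
|Q| = 1623.1 kW = 97384 kJ/min

Q = 97400 kJ/min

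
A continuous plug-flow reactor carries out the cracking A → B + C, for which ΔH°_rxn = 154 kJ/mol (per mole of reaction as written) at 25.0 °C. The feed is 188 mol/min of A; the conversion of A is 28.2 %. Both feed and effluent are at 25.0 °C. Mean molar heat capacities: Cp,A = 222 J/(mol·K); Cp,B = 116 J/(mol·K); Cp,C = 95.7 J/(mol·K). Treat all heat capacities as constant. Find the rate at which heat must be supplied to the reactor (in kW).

Q_in = 136 kW

Extent of reaction ξ = 0.282 × 188 = 53.016 mol/min
Reaction term: ξ·ΔH°_rxn = 53.016 × 154 = 8164.5 kJ/min
Q = ΔH = 8164.5 kJ/min = 136.07 kW
Heat supplied = 136.07 kW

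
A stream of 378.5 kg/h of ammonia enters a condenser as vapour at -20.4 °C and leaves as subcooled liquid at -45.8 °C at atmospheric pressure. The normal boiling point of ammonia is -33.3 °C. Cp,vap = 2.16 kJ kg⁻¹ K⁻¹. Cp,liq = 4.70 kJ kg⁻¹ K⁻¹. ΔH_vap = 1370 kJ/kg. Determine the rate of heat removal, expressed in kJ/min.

vapour -20.4→-33.3 °C: -27.864 kJ/kg
condensation at -33.3 °C: -1370 kJ/kg
liquid -33.3→-45.8 °C: -58.75 kJ/kg
Δh = -27.864 + -1370 + -58.75 = -1456.6 kJ/kg
Q = ṁ·Δh = 378.5 kg/h × -1456.6 kJ/kg = -551330 kJ/h
|Q| = 153.15 kW = 9188.8 kJ/min

Q_c = 9190 kJ/min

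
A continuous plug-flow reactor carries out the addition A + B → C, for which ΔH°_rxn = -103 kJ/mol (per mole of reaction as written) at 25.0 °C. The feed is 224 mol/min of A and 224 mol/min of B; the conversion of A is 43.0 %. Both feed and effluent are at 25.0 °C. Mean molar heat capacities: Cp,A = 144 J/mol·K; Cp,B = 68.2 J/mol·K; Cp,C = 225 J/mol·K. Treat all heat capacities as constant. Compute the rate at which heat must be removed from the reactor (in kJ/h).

Q_out = 595000 kJ/h

Extent of reaction ξ = 0.430 × 224 = 96.32 mol/min
Reaction term: ξ·ΔH°_rxn = 96.32 × -103 = -9921 kJ/min
Q = ΔH = -9921 kJ/min = -165.35 kW
Heat removed = 595260 kJ/h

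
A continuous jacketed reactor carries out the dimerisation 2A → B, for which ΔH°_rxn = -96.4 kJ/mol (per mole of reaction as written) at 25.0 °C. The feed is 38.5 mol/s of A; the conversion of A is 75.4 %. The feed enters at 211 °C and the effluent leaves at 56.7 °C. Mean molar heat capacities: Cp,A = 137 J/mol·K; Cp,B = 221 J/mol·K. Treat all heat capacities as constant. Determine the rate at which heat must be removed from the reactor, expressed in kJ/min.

Q_out = 134000 kJ/min

Extent of reaction ξ = 0.754 × 38.5 / 2 = 14.514 mol/s
Reaction term: ξ·ΔH°_rxn = 14.514 × -96.4 = -1399.2 kJ/s
Sensible, feed 211→25 °C: -981.06 kJ/s
Outlet flows (mol/s): A 9.471, B 14.514
Sensible, products 25→56.7 °C: 142.82 kJ/s
Q = ΔH = -2237.4 kJ/s = -2237.4 kW
Heat removed = 134250 kJ/min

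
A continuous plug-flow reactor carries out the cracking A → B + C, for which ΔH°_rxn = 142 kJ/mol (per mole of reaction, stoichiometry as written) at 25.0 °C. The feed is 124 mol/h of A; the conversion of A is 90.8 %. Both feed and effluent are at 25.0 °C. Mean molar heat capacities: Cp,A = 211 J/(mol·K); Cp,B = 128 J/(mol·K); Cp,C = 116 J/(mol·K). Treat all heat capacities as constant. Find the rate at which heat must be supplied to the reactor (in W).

Extent of reaction ξ = 0.908 × 124 = 112.59 mol/h
Reaction term: ξ·ΔH°_rxn = 112.59 × 142 = 15988 kJ/h
Q = ΔH = 15988 kJ/h = 4.4411 kW
Heat supplied = 4441.1 W

Q_in = 4440 W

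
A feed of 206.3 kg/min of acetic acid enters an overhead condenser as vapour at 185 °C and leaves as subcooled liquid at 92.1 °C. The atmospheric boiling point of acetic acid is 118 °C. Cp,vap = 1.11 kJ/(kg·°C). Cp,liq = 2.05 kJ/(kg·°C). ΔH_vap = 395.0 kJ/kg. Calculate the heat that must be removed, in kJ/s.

vapour 185→118 °C: -74.37 kJ/kg
condensation at 118 °C: -395 kJ/kg
liquid 118→92.1 °C: -53.095 kJ/kg
Δh = -74.37 + -395 + -53.095 = -522.47 kJ/kg
Q = ṁ·Δh = 206.3 kg/min × -522.47 kJ/kg = -107780 kJ/min
|Q| = 1796.4 kW

Q_c = 1800 kJ/s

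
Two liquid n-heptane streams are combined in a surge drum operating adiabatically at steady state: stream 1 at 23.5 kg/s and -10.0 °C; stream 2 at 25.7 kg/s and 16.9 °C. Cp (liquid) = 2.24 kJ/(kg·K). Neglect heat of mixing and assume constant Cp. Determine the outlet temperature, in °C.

Adiabatic, steady state ⇒ Σ ṁᵢCp,ᵢ(T_out − Tᵢ) = 0
Σ ṁᵢCp,ᵢTᵢ = 23.5×2.24×-10.0 + 25.7×2.24×16.9 = 446.5
Σ ṁᵢCp,ᵢ = 23.5×2.24 + 25.7×2.24 = 110.21
T_out = 446.5 / 110.21 = 4.0514 °C

T_out = 4.05 °C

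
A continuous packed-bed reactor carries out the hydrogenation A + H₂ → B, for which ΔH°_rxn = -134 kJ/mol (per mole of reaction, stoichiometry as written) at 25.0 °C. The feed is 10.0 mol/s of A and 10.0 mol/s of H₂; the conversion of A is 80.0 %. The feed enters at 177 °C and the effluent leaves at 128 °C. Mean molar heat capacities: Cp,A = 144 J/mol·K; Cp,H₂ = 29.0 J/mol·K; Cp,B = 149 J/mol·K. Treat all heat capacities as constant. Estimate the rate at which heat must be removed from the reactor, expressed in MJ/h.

Extent of reaction ξ = 0.800 × 10.0 = 8 mol/s
Reaction term: ξ·ΔH°_rxn = 8 × -134 = -1072 kJ/s
Sensible, feed 177→25 °C: -262.96 kJ/s
Outlet flows (mol/s): A 2, H₂ 2, B 8
Sensible, products 25→128 °C: 158.41 kJ/s
Q = ΔH = -1176.5 kJ/s = -1176.5 kW
Heat removed = 4235.6 MJ/h

Q_out = 4240 MJ/h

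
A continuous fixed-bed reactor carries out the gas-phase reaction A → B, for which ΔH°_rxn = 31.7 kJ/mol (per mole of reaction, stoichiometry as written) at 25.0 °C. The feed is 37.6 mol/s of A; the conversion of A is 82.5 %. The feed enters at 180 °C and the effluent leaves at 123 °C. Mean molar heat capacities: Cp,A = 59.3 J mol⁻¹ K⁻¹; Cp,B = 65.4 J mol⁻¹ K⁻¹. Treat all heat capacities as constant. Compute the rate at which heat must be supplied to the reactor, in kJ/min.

Q_in = 52500 kJ/min

Extent of reaction ξ = 0.825 × 37.6 = 31.02 mol/s
Reaction term: ξ·ΔH°_rxn = 31.02 × 31.7 = 983.33 kJ/s
Sensible, feed 180→25 °C: -345.6 kJ/s
Outlet flows (mol/s): A 6.58, B 31.02
Sensible, products 25→123 °C: 237.05 kJ/s
Q = ΔH = 874.79 kJ/s = 874.79 kW
Heat supplied = 52487 kJ/min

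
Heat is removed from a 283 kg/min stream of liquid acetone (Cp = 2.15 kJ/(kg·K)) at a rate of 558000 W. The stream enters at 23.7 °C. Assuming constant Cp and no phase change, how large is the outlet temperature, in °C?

T_out = -31.3 °C

Q = 558000 W = 33480 kJ/min
ΔT = Q/(ṁ·Cp) = 33480/(283×2.15) = 55.025 K
T_out = 23.7 − 55.025 = -31.325 °C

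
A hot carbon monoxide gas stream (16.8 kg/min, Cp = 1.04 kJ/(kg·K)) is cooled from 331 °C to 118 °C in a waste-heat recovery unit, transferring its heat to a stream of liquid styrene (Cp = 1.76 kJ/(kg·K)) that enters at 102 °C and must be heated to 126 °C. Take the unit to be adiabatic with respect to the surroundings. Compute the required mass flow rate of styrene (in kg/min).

ṁ_c = 88.1 kg/min

Heat released by hot stream: Q = 16.8 × 1.04 × (331 − 118) = 3721.5 kJ/min
Energy balance on cold side (adiabatic exchanger): Q = ṁ_c·Cp_c·(T_c,out − T_c,in)
ṁ_c = 3721.5 / [1.76 × (126 − 102)] = 88.105 kg/min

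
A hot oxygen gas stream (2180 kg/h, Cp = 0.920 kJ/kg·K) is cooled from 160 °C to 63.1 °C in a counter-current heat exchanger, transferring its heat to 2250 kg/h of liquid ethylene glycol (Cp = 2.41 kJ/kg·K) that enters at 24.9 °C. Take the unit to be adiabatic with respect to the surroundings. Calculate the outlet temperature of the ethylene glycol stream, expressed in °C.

T_c,out = 60.7 °C

Heat released by hot stream: Q = 2180 × 0.920 × (160 − 63.1) = 194340 kJ/h
Energy balance on cold side (adiabatic exchanger): Q = ṁ_c·Cp_c·(T_c,out − T_c,in)
T_c,out = 24.9 + 194340/(2250 × 2.41) = 60.74 °C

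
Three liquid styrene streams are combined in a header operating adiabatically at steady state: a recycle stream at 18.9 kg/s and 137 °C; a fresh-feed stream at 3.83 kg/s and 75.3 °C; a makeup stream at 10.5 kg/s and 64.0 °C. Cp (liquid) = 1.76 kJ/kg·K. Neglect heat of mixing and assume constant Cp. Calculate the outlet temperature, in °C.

Adiabatic, steady state ⇒ Σ ṁᵢCp,ᵢ(T_out − Tᵢ) = 0
Σ ṁᵢCp,ᵢTᵢ = 18.9×1.76×137 + 3.83×1.76×75.3 + 10.5×1.76×64.0 = 6247.5
Σ ṁᵢCp,ᵢ = 18.9×1.76 + 3.83×1.76 + 10.5×1.76 = 58.485
T_out = 6247.5 / 58.485 = 106.82 °C

T_out = 107 °C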